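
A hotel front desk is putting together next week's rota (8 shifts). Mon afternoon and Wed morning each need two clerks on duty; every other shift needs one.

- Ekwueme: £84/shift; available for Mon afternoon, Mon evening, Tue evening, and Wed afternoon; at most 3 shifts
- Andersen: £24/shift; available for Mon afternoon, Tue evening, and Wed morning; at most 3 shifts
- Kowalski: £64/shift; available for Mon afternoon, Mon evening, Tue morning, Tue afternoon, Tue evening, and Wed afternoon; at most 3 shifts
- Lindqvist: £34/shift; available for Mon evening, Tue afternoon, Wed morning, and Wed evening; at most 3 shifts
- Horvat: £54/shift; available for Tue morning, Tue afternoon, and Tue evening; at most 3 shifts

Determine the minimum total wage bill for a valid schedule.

Wed morning can only be covered by Andersen and Lindqvist, so that assignment is forced.
Wed evening can only be covered by Lindqvist, so that assignment is forced.
Picking the cheapest available clerk for each shift independently would cost £390, but that ignores the shift limits.
An optimal schedule: Mon afternoon→Andersen+Kowalski, Mon evening→Lindqvist, Tue morning→Horvat, Tue afternoon→Horvat, Tue evening→Andersen, Wed morning→Andersen+Lindqvist, Wed afternoon→Kowalski, Wed evening→Lindqvist.
Total: 24 + 64 + 34 + 54 + 54 + 24 + 24 + 34 + 64 + 34 = £410.

£410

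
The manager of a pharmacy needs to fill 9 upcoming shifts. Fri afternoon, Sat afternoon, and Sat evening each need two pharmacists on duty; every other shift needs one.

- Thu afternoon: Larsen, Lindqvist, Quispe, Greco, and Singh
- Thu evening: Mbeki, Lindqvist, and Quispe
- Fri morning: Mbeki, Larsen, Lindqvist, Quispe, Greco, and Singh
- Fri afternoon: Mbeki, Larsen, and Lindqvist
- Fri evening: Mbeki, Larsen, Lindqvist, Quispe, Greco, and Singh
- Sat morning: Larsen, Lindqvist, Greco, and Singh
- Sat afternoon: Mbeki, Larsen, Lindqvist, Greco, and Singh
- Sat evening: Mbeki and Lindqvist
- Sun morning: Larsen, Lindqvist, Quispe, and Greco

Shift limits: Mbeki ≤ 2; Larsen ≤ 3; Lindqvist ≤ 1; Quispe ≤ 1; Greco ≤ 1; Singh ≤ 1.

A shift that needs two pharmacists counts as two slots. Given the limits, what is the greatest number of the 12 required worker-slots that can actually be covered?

Total capacity across all pharmacists is 2+3+1+1+1+1 = 9, and 12 slots are needed, so at most 9 can be filled.
An assignment achieving 9: Thu afternoon→Quispe, Thu evening→Mbeki, Fri afternoon→Larsen, Sat morning→Larsen, Sat afternoon→Greco+Singh, Sat evening→Mbeki+Lindqvist, Sun morning→Larsen.
Loads: Mbeki 2/2, Larsen 3/3, Lindqvist 1/1, Quispe 1/1, Greco 1/1, Singh 1/1.

9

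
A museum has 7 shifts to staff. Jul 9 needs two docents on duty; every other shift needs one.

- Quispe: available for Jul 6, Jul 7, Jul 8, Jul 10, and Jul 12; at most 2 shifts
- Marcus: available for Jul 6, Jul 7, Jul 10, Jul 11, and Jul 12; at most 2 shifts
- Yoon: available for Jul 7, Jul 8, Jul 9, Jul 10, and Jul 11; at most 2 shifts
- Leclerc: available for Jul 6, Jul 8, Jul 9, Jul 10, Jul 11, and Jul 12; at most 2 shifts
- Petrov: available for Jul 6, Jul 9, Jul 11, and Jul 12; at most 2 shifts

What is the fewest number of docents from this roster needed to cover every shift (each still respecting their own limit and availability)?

8 slots to fill and no one can take more than 2, so at least ⌈8/2⌉ = 4 docents are needed.
Quispe, Marcus, Yoon, and Leclerc alone can cover everything: Jul 6→Quispe, Jul 7→Quispe, Jul 8→Yoon, Jul 9→Yoon+Leclerc, Jul 10→Leclerc, Jul 11→Marcus, Jul 12→Marcus.

4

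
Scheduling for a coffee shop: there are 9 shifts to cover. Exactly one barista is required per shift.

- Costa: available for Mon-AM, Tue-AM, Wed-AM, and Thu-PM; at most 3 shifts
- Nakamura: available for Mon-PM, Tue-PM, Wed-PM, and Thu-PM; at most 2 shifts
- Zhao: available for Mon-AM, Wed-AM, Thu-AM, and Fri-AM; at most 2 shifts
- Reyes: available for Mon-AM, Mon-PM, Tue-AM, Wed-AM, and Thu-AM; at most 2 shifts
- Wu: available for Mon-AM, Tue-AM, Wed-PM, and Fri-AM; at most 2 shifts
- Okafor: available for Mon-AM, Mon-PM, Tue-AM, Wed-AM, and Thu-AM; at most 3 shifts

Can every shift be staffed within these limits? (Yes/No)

Tue-PM can only be covered by Nakamura, so that assignment is forced.
One valid schedule: Mon-AM→Reyes, Mon-PM→Reyes, Tue-AM→Costa, Tue-PM→Nakamura, Wed-AM→Costa, Wed-PM→Nakamura, Thu-AM→Zhao, Thu-PM→Costa, Fri-AM→Zhao.
Loads: Costa 3/3, Nakamura 2/2, Zhao 2/2, Reyes 2/2, Wu 0/2, Okafor 0/3 — all within limits.

Yes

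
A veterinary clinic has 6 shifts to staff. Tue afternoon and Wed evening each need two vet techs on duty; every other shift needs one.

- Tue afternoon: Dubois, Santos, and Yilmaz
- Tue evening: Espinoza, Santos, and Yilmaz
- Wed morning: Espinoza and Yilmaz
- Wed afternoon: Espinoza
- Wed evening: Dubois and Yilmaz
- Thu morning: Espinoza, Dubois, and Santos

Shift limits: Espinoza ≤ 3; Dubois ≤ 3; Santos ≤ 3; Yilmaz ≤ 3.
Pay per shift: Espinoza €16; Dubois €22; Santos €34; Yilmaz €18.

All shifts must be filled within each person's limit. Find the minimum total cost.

Wed afternoon can only be covered by Espinoza, so that assignment is forced.
Wed evening can only be covered by Dubois and Yilmaz, so that assignment is forced.
Picking the cheapest available vet tech for each shift independently would cost €144, but that ignores the shift limits.
An optimal schedule: Tue afternoon→Yilmaz+Dubois, Tue evening→Yilmaz, Wed morning→Espinoza, Wed afternoon→Espinoza, Wed evening→Yilmaz+Dubois, Thu morning→Espinoza.
Total: 18 + 22 + 18 + 16 + 16 + 18 + 22 + 16 = €146.

€146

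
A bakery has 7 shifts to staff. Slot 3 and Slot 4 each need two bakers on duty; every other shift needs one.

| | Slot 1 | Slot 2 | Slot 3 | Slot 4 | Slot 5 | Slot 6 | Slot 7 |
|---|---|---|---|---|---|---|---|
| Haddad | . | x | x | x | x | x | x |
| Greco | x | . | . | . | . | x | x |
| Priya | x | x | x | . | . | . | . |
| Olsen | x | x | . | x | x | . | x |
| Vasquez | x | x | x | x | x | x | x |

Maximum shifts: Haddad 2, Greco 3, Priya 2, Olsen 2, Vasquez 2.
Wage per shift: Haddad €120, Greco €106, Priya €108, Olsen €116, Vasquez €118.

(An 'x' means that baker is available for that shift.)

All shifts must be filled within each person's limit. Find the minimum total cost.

€1002

Picking the cheapest available baker for each shift independently would cost €1002, and that bound is achievable.
An optimal schedule: Slot 1→Greco, Slot 2→Priya, Slot 3→Priya+Vasquez, Slot 4→Olsen+Vasquez, Slot 5→Olsen, Slot 6→Greco, Slot 7→Greco.
Total: 106 + 108 + 108 + 118 + 116 + 118 + 116 + 106 + 106 = €1002.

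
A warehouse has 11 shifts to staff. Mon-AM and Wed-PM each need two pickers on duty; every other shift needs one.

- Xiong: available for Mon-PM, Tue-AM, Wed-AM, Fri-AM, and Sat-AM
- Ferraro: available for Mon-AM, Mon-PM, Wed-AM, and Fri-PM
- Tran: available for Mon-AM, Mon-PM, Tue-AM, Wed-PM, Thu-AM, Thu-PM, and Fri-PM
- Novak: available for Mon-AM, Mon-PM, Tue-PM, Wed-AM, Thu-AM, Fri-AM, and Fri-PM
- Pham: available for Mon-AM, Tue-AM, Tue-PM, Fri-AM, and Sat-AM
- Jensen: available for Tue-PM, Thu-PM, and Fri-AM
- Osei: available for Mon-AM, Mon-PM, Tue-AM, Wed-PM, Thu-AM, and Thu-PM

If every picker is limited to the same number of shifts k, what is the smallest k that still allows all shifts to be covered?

2

With 7 pickers and 13 worker-slots to fill, someone must work at least ⌈13/7⌉ = 2 shifts, so k ≥ 2.
k = 2 works: Mon-AM→Pham+Osei, Mon-PM→Ferraro, Tue-AM→Pham, Tue-PM→Novak, Wed-AM→Xiong, Wed-PM→Tran+Osei, Thu-AM→Tran, Thu-PM→Jensen, Fri-AM→Novak, Fri-PM→Ferraro, Sat-AM→Xiong.
Loads: Xiong 2, Ferraro 2, Tran 2, Novak 2, Pham 2, Jensen 1, Osei 2 — all ≤ 2.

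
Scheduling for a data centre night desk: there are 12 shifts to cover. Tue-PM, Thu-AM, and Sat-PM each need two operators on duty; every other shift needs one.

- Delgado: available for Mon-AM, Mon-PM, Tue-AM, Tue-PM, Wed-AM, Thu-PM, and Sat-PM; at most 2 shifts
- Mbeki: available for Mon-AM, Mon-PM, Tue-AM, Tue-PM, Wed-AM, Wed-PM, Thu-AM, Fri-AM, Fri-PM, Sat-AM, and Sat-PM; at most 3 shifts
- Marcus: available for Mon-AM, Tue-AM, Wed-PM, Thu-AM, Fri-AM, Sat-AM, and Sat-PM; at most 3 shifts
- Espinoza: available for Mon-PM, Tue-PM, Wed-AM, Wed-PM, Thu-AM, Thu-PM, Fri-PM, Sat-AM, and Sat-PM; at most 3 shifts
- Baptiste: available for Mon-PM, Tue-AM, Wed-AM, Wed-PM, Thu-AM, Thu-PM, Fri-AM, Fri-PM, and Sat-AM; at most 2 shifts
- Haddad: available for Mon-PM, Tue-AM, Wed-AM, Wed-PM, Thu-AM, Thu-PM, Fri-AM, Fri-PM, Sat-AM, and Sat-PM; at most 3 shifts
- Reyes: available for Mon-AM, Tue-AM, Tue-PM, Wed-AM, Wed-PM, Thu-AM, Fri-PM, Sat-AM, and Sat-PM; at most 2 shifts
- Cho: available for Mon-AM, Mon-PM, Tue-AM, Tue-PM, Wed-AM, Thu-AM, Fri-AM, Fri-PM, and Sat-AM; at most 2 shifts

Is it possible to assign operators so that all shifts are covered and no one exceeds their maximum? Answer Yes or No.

One valid schedule: Mon-AM→Delgado, Mon-PM→Mbeki, Tue-AM→Marcus, Tue-PM→Espinoza+Reyes, Wed-AM→Espinoza, Wed-PM→Mbeki, Thu-AM→Baptiste+Haddad, Thu-PM→Delgado, Fri-AM→Mbeki, Fri-PM→Espinoza, Sat-AM→Marcus, Sat-PM→Marcus+Haddad.
Loads: Delgado 2/2, Mbeki 3/3, Marcus 3/3, Espinoza 3/3, Baptiste 1/2, Haddad 2/3, Reyes 1/2, Cho 0/2 — all within limits.

Yes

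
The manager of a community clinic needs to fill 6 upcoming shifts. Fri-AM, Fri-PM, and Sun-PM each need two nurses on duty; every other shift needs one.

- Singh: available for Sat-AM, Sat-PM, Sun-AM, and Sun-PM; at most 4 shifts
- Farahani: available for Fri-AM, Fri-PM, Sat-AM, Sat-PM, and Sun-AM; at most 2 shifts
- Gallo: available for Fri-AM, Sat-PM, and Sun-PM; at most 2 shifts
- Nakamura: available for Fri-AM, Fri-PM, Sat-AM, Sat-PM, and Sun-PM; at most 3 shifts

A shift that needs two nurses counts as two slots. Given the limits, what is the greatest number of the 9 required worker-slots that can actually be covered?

9

Total capacity across all nurses is 4+2+2+3 = 11, and 9 slots are needed, so at most 9 can be filled.
An assignment achieving 9: Fri-AM→Farahani+Gallo, Fri-PM→Farahani+Nakamura, Sat-AM→Singh, Sat-PM→Singh, Sun-AM→Singh, Sun-PM→Singh+Gallo.
Loads: Singh 4/4, Farahani 2/2, Gallo 2/2, Nakamura 1/3.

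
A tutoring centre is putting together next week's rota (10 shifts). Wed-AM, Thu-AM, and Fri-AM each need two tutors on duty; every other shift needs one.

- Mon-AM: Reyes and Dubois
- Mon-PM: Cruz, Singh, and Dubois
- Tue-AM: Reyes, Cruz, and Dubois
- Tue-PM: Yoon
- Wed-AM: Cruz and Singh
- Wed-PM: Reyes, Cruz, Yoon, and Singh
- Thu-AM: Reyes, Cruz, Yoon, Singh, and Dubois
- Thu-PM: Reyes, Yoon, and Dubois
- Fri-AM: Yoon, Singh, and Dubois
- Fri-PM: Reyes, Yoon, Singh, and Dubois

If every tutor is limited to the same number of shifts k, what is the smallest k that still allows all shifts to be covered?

3

With 5 tutors and 13 worker-slots to fill, someone must work at least ⌈13/5⌉ = 3 shifts, so k ≥ 3.
k = 3 works: Mon-AM→Reyes, Mon-PM→Cruz, Tue-AM→Reyes, Tue-PM→Yoon, Wed-AM→Cruz+Singh, Wed-PM→Cruz, Thu-AM→Singh+Dubois, Thu-PM→Reyes, Fri-AM→Yoon+Singh, Fri-PM→Yoon.
Loads: Reyes 3, Cruz 3, Yoon 3, Singh 3, Dubois 1 — all ≤ 3.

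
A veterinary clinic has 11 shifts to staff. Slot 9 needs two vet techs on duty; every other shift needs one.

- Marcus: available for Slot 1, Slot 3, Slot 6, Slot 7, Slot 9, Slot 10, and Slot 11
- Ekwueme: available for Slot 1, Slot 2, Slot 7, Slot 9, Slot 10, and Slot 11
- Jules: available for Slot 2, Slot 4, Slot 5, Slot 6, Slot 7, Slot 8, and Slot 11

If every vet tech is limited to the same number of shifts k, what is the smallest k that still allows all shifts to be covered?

With 3 vet techs and 12 worker-slots to fill, someone must work at least ⌈12/3⌉ = 4 shifts, so k ≥ 4.
k = 4 works: Slot 1→Marcus, Slot 2→Ekwueme, Slot 3→Marcus, Slot 4→Jules, Slot 5→Jules, Slot 6→Marcus, Slot 7→Ekwueme, Slot 8→Jules, Slot 9→Marcus+Ekwueme, Slot 10→Ekwueme, Slot 11→Jules.
Loads: Marcus 4, Ekwueme 4, Jules 4 — all ≤ 4.

4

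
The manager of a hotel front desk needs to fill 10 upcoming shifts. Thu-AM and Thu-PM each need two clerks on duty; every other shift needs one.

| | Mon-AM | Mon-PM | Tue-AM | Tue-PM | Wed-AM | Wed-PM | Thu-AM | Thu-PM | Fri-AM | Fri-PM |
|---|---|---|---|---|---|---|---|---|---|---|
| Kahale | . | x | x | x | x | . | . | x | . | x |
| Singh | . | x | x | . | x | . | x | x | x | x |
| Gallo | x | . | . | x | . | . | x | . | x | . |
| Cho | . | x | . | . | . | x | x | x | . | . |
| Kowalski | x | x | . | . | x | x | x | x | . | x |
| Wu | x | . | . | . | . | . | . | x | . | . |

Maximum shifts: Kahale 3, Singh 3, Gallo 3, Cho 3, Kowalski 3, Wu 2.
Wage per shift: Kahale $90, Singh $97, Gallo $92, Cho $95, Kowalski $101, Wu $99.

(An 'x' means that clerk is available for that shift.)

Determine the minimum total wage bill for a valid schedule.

Picking the cheapest available clerk for each shift independently would cost $1101, but that ignores the shift limits.
An optimal schedule: Mon-AM→Gallo, Mon-PM→Cho, Tue-AM→Kahale, Tue-PM→Kahale, Wed-AM→Kahale, Wed-PM→Cho, Thu-AM→Gallo+Singh, Thu-PM→Cho+Singh, Fri-AM→Gallo, Fri-PM→Singh.
Total: 92 + 95 + 90 + 90 + 90 + 95 + 92 + 97 + 95 + 97 + 92 + 97 = $1122.

$1122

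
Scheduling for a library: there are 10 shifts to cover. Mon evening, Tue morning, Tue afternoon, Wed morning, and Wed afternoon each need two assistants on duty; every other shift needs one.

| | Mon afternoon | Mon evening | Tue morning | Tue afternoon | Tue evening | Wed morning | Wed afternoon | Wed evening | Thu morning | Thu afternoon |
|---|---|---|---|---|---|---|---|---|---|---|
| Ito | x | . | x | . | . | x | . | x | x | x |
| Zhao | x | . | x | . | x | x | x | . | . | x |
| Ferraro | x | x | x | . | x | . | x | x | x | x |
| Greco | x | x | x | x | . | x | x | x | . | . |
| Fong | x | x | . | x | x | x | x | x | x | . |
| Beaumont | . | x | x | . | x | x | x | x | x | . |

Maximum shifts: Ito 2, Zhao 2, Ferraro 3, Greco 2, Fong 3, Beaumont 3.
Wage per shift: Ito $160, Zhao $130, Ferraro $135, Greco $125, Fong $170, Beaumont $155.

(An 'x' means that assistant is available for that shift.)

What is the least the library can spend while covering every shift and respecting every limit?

Tue afternoon can only be covered by Greco and Fong, so that assignment is forced.
Picking the cheapest available assistant for each shift independently would cost $1965, but that ignores the shift limits.
An optimal schedule: Mon afternoon→Zhao, Mon evening→Ferraro+Greco, Tue morning→Ferraro+Beaumont, Tue afternoon→Greco+Fong, Tue evening→Zhao, Wed morning→Fong+Beaumont, Wed afternoon→Fong+Beaumont, Wed evening→Ferraro, Thu morning→Ito, Thu afternoon→Ito.
Total: 130 + 135 + 125 + 135 + 155 + 125 + 170 + 130 + 170 + 155 + 170 + 155 + 135 + 160 + 160 = $2210.

$2210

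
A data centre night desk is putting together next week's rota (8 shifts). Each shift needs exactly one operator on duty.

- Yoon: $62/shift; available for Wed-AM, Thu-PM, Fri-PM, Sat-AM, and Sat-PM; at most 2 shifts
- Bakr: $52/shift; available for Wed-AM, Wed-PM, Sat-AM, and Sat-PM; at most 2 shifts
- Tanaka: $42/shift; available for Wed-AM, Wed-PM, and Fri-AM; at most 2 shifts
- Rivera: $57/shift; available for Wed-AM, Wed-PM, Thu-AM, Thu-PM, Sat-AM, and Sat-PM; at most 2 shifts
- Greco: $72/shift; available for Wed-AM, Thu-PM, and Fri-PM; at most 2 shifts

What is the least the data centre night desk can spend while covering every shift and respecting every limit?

Thu-AM can only be covered by Rivera, so that assignment is forced.
Fri-AM can only be covered by Tanaka, so that assignment is forced.
Picking the cheapest available operator for each shift independently would cost $406, but that ignores the shift limits.
An optimal schedule: Wed-AM→Tanaka, Wed-PM→Bakr, Thu-AM→Rivera, Thu-PM→Yoon, Fri-AM→Tanaka, Fri-PM→Yoon, Sat-AM→Bakr, Sat-PM→Rivera.
Total: 42 + 52 + 57 + 62 + 42 + 62 + 52 + 57 = $426.

$426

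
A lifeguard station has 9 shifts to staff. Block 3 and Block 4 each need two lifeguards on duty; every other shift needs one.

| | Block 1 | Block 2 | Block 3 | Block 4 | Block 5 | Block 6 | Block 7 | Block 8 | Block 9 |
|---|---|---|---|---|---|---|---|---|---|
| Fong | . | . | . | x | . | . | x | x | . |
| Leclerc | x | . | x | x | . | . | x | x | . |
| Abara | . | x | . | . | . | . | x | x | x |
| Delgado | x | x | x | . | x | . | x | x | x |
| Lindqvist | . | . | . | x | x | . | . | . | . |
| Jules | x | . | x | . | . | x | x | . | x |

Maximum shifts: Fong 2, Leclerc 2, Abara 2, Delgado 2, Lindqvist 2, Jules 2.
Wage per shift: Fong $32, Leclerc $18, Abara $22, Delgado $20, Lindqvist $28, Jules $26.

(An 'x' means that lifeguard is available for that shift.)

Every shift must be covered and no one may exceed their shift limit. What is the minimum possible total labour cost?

$260

Block 6 can only be covered by Jules, so that assignment is forced.
Picking the cheapest available lifeguard for each shift independently would cost $224, but that ignores the shift limits.
An optimal schedule: Block 1→Leclerc, Block 2→Delgado, Block 3→Leclerc+Delgado, Block 4→Lindqvist+Fong, Block 5→Lindqvist, Block 6→Jules, Block 7→Jules, Block 8→Abara, Block 9→Abara.
Total: 18 + 20 + 18 + 20 + 28 + 32 + 28 + 26 + 26 + 22 + 22 = $260.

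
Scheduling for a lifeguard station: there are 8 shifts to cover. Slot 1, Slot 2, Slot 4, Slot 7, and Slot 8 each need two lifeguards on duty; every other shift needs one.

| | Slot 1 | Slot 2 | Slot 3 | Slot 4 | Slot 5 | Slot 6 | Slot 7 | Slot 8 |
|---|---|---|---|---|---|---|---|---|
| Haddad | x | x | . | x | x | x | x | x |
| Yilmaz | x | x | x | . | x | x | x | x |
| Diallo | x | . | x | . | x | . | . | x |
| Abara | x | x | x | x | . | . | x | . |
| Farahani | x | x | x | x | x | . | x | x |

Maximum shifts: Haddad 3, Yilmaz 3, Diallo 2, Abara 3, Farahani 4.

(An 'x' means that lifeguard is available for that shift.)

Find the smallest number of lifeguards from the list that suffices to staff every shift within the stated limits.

4

13 slots to fill and no one can take more than 4, so at least ⌈13/4⌉ = 4 lifeguards are needed.
Haddad, Yilmaz, Abara, and Farahani alone can cover everything: Slot 1→Yilmaz+Farahani, Slot 2→Abara+Farahani, Slot 3→Yilmaz, Slot 4→Haddad+Abara, Slot 5→Haddad, Slot 6→Haddad, Slot 7→Abara+Farahani, Slot 8→Yilmaz+Farahani.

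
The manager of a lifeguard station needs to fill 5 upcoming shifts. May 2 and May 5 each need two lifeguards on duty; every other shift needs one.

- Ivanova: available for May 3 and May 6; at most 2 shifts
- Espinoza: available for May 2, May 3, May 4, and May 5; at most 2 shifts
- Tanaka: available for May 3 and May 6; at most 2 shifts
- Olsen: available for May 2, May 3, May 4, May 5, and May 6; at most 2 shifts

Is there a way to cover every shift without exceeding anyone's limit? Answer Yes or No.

Total capacity is 8 and 7 slots are needed, so capacity alone doesn't rule it out.
Shifts {May 2, May 4, May 5} need 5 worker-slots in total, but the lifeguards available for any of those shifts (Espinoza and Olsen) can supply at most 4 among them. So no valid schedule exists.

No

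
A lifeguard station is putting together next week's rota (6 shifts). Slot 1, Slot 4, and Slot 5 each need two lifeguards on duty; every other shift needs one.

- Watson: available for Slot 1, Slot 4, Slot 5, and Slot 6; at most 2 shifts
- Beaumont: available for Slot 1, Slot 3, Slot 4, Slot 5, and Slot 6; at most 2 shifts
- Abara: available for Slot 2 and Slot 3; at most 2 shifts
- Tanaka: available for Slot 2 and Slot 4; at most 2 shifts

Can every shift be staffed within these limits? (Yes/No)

No

Shifts {Slot 1, Slot 4, Slot 5} need 6 worker-slots in total, but the lifeguards available for any of those shifts (Watson, Beaumont, and Tanaka) can supply at most 5 among them. So no valid schedule exists.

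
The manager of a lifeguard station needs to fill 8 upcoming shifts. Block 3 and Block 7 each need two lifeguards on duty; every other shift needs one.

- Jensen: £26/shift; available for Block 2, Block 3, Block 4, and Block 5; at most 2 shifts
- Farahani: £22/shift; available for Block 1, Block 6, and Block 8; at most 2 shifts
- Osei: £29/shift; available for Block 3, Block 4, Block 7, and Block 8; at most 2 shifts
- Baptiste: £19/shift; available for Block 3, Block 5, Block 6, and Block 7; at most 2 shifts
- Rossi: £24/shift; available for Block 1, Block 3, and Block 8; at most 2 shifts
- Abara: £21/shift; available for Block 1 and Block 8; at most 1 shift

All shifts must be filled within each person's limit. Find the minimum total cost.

Block 2 can only be covered by Jensen, so that assignment is forced.
Block 7 can only be covered by Osei and Baptiste, so that assignment is forced.
Picking the cheapest available lifeguard for each shift independently would cost £223, but that ignores the shift limits.
An optimal schedule: Block 1→Abara, Block 2→Jensen, Block 3→Rossi+Osei, Block 4→Jensen, Block 5→Baptiste, Block 6→Farahani, Block 7→Baptiste+Osei, Block 8→Farahani.
Total: 21 + 26 + 24 + 29 + 26 + 19 + 22 + 19 + 29 + 22 = £237.

£237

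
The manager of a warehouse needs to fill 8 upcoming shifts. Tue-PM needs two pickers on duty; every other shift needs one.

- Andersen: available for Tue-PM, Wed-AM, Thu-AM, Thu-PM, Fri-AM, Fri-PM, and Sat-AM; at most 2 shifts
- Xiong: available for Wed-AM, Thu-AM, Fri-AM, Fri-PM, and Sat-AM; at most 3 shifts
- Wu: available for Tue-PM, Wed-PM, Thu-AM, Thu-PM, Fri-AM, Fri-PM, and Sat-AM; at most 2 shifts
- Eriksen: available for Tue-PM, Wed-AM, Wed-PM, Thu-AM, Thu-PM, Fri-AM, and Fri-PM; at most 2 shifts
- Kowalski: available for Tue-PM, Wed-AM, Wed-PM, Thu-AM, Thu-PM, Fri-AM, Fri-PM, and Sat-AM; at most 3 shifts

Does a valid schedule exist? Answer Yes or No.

One valid schedule: Tue-PM→Eriksen+Kowalski, Wed-AM→Andersen, Wed-PM→Wu, Thu-AM→Xiong, Thu-PM→Andersen, Fri-AM→Xiong, Fri-PM→Wu, Sat-AM→Xiong.
Loads: Andersen 2/2, Xiong 3/3, Wu 2/2, Eriksen 1/2, Kowalski 1/3 — all within limits.

Yes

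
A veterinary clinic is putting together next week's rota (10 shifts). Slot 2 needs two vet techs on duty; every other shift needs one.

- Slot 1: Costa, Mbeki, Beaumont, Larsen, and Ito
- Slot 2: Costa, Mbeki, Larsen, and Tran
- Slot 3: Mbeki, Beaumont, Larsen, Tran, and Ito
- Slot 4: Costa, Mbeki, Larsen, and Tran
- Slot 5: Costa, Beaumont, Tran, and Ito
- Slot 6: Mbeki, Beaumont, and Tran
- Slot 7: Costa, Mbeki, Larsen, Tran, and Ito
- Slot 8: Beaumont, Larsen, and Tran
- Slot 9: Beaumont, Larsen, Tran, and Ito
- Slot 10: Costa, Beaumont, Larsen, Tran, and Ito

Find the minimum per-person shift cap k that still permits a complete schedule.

With 6 vet techs and 11 worker-slots to fill, someone must work at least ⌈11/6⌉ = 2 shifts, so k ≥ 2.
k = 2 works: Slot 1→Mbeki, Slot 2→Larsen+Tran, Slot 3→Larsen, Slot 4→Costa, Slot 5→Costa, Slot 6→Mbeki, Slot 7→Tran, Slot 8→Beaumont, Slot 9→Beaumont, Slot 10→Ito.
Loads: Costa 2, Mbeki 2, Beaumont 2, Larsen 2, Tran 2, Ito 1 — all ≤ 2.

2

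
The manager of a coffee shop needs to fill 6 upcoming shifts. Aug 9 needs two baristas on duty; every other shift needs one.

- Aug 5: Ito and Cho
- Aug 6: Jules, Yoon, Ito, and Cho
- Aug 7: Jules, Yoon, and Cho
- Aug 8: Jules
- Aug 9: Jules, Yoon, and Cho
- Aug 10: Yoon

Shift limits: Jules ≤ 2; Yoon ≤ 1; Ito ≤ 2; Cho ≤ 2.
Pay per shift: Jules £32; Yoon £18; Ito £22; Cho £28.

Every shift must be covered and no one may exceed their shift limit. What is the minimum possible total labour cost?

Aug 8 can only be covered by Jules, so that assignment is forced.
Aug 10 can only be covered by Yoon, so that assignment is forced.
Picking the cheapest available barista for each shift independently would cost £154, but that ignores the shift limits.
An optimal schedule: Aug 5→Ito, Aug 6→Ito, Aug 7→Cho, Aug 8→Jules, Aug 9→Jules+Cho, Aug 10→Yoon.
Total: 22 + 22 + 28 + 32 + 32 + 28 + 18 = £182.

£182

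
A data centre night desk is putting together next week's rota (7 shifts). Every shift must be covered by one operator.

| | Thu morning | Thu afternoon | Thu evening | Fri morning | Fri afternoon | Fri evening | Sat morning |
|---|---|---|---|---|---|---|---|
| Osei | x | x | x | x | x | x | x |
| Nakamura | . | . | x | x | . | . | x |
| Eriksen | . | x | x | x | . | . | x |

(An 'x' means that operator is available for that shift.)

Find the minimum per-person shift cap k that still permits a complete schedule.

With 3 operators and 7 worker-slots to fill, someone must work at least ⌈7/3⌉ = 3 shifts, so k ≥ 3.
k = 3 works: Thu morning→Osei, Thu afternoon→Eriksen, Thu evening→Nakamura, Fri morning→Nakamura, Fri afternoon→Osei, Fri evening→Osei, Sat morning→Nakamura.
Loads: Osei 3, Nakamura 3, Eriksen 1 — all ≤ 3.

3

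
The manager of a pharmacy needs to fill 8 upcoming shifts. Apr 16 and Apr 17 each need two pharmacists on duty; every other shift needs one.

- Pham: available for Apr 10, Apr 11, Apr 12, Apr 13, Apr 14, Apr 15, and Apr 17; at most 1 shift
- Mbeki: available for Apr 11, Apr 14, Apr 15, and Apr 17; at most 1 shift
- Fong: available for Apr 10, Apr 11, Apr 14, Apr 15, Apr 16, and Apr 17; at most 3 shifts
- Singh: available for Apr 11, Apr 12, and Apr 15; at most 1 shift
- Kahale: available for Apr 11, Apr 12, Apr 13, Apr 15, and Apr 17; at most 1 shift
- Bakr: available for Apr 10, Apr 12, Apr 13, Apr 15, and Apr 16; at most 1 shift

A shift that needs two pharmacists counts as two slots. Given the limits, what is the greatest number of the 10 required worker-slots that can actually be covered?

Total capacity across all pharmacists is 1+1+3+1+1+1 = 8, and 10 slots are needed, so at most 8 can be filled.
An assignment achieving 8: Apr 10→Pham, Apr 11→Fong, Apr 12→Singh, Apr 13→Kahale, Apr 14→Mbeki, Apr 16→Fong+Bakr, Apr 17→Fong.
Loads: Pham 1/1, Mbeki 1/1, Fong 3/3, Singh 1/1, Kahale 1/1, Bakr 1/1.

8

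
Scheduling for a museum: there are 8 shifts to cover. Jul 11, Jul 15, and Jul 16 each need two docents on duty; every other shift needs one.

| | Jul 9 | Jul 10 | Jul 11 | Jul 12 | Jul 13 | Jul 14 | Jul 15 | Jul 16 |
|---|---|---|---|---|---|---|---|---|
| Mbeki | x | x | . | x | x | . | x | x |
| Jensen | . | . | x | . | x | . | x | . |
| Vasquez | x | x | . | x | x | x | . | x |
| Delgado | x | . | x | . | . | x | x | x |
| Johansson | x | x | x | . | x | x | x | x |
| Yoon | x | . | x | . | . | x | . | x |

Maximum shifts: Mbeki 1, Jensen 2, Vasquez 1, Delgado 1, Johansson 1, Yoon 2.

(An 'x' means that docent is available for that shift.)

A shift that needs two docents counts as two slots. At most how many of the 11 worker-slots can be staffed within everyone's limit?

8

Total capacity across all docents is 1+2+1+1+1+2 = 8, and 11 slots are needed, so at most 8 can be filled.
An assignment achieving 8: Jul 9→Yoon, Jul 10→Vasquez, Jul 11→Jensen+Delgado, Jul 12→Mbeki, Jul 13→Jensen, Jul 14→Johansson, Jul 16→Yoon.
Loads: Mbeki 1/1, Jensen 2/2, Vasquez 1/1, Delgado 1/1, Johansson 1/1, Yoon 2/2.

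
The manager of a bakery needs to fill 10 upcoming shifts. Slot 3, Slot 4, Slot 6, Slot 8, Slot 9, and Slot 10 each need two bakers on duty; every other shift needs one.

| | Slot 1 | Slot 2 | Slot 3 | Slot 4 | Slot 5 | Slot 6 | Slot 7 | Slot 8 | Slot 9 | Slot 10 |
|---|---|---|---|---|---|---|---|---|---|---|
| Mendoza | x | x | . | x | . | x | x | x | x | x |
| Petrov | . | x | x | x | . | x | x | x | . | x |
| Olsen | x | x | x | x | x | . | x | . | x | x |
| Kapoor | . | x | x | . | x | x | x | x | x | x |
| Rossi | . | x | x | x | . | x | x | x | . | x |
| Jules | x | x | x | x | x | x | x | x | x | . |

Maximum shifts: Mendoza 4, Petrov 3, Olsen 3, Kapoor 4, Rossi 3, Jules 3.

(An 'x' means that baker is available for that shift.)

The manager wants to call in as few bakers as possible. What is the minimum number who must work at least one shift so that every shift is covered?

5

16 slots to fill and no one can take more than 4, so at least ⌈16/4⌉ = 4 bakers are needed.
Any 4 bakers together have capacity at most 4+4+3+3 = 14 < 16 slots, so 4 can never suffice.
Mendoza, Petrov, Olsen, Kapoor, and Rossi alone can cover everything: Slot 1→Mendoza, Slot 2→Mendoza, Slot 3→Petrov+Olsen, Slot 4→Petrov+Rossi, Slot 5→Olsen, Slot 6→Petrov+Kapoor, Slot 7→Mendoza, Slot 8→Kapoor+Rossi, Slot 9→Mendoza+Olsen, Slot 10→Kapoor+Rossi.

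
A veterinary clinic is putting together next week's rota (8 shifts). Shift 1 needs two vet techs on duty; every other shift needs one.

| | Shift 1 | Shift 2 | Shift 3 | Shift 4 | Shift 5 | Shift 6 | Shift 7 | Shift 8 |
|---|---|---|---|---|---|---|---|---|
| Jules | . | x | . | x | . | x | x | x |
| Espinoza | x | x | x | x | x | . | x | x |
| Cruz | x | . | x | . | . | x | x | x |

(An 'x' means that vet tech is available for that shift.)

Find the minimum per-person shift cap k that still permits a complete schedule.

With 3 vet techs and 9 worker-slots to fill, someone must work at least ⌈9/3⌉ = 3 shifts, so k ≥ 3.
k = 3 works: Shift 1→Espinoza+Cruz, Shift 2→Jules, Shift 3→Espinoza, Shift 4→Jules, Shift 5→Espinoza, Shift 6→Jules, Shift 7→Cruz, Shift 8→Cruz.
Loads: Jules 3, Espinoza 3, Cruz 3 — all ≤ 3.

3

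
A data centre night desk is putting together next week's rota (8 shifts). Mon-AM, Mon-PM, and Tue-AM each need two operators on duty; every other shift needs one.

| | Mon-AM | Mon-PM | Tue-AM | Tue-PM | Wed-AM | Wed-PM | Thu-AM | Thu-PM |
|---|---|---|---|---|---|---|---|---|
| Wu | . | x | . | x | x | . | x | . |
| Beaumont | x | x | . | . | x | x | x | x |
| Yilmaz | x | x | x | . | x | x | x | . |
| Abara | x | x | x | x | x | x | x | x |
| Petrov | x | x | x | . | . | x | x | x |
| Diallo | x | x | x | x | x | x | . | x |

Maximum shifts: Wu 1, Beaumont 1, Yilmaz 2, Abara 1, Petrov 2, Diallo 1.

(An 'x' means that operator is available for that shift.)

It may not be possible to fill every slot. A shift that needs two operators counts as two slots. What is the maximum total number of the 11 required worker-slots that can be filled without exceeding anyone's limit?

Total capacity across all operators is 1+1+2+1+2+1 = 8, and 11 slots are needed, so at most 8 can be filled.
An assignment achieving 8: Mon-AM→Yilmaz+Petrov, Tue-AM→Yilmaz+Abara, Tue-PM→Wu, Wed-AM→Diallo, Wed-PM→Petrov, Thu-PM→Beaumont.
Loads: Wu 1/1, Beaumont 1/1, Yilmaz 2/2, Abara 1/1, Petrov 2/2, Diallo 1/1.

8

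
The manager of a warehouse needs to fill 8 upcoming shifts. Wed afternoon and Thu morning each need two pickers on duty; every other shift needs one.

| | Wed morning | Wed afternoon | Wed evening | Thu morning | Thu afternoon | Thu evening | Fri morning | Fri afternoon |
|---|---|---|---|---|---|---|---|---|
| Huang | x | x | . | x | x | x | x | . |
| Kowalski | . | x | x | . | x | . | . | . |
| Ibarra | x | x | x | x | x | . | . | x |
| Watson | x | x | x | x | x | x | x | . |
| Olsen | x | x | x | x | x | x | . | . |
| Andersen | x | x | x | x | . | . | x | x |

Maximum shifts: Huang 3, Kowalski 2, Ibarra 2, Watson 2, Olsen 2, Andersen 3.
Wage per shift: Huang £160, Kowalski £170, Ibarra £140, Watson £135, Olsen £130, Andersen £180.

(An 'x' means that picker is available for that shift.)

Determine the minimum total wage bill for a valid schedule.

Picking the cheapest available picker for each shift independently would cost £1325, but that ignores the shift limits.
An optimal schedule: Wed morning→Olsen, Wed afternoon→Huang+Kowalski, Wed evening→Watson, Thu morning→Ibarra+Huang, Thu afternoon→Huang, Thu evening→Olsen, Fri morning→Watson, Fri afternoon→Ibarra.
Total: 130 + 160 + 170 + 135 + 140 + 160 + 160 + 130 + 135 + 140 = £1460.

£1460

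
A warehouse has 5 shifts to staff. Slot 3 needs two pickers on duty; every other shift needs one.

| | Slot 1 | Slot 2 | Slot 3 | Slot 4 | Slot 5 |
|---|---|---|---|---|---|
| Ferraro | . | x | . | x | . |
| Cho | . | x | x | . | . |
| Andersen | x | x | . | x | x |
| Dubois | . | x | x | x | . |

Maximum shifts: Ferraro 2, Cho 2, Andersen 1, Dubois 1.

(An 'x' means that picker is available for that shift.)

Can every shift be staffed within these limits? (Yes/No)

No

Total capacity is 6 and 6 slots are needed, so capacity alone doesn't rule it out.
Shifts {Slot 1, Slot 5} need 2 worker-slots in total, but the pickers available for any of those shifts (Andersen) can supply at most 1 among them. So no valid schedule exists.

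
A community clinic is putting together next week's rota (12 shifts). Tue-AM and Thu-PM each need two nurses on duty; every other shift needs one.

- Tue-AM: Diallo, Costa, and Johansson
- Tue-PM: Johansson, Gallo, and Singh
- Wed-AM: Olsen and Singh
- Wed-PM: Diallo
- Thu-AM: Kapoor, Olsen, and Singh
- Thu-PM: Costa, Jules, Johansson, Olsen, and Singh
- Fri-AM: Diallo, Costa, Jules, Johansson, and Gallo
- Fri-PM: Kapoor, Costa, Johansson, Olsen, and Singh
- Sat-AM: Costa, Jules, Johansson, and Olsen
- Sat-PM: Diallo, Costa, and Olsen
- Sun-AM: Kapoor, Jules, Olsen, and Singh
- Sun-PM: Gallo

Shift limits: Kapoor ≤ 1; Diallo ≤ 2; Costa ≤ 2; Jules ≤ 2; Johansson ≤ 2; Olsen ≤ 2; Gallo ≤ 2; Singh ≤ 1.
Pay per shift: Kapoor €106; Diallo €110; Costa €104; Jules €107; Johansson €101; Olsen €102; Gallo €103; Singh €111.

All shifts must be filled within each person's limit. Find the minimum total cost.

€1471

Wed-PM can only be covered by Diallo, so that assignment is forced.
Sun-PM can only be covered by Gallo, so that assignment is forced.
Picking the cheapest available nurse for each shift independently would cost €1433, but that ignores the shift limits.
An optimal schedule: Tue-AM→Diallo+Costa, Tue-PM→Johansson, Wed-AM→Olsen, Wed-PM→Diallo, Thu-AM→Kapoor, Thu-PM→Olsen+Singh, Fri-AM→Gallo, Fri-PM→Johansson, Sat-AM→Jules, Sat-PM→Costa, Sun-AM→Jules, Sun-PM→Gallo.
Total: 110 + 104 + 101 + 102 + 110 + 106 + 102 + 111 + 103 + 101 + 107 + 104 + 107 + 103 = €1471.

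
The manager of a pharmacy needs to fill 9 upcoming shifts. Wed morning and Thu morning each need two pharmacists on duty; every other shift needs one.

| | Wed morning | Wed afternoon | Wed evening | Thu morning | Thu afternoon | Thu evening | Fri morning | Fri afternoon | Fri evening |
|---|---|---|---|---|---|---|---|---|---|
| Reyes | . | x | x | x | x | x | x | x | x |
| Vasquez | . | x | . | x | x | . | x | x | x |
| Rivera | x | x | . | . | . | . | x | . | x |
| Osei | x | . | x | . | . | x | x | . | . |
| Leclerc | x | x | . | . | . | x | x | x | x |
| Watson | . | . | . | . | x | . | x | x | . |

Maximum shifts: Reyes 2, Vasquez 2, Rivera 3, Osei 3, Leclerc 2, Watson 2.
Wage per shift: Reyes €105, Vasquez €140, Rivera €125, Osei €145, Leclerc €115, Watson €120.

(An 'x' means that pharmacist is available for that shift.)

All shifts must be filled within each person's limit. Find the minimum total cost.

€1335

Thu morning can only be covered by Reyes and Vasquez, so that assignment is forced.
Picking the cheapest available pharmacist for each shift independently would cost €1220, but that ignores the shift limits.
An optimal schedule: Wed morning→Leclerc+Rivera, Wed afternoon→Rivera, Wed evening→Reyes, Thu morning→Reyes+Vasquez, Thu afternoon→Watson, Thu evening→Leclerc, Fri morning→Vasquez, Fri afternoon→Watson, Fri evening→Rivera.
Total: 115 + 125 + 125 + 105 + 105 + 140 + 120 + 115 + 140 + 120 + 125 = €1335.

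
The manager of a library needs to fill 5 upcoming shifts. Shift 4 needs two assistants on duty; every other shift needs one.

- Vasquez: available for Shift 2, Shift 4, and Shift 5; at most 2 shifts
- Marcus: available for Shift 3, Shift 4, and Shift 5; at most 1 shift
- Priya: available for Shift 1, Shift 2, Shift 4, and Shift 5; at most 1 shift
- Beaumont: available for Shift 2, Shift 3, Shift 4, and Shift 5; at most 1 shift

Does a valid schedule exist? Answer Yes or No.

No

Shifts {Shift 1, Shift 2, Shift 3, Shift 4, Shift 5} need 6 worker-slots in total, but the assistants available for any of those shifts (Vasquez, Marcus, Priya, and Beaumont) can supply at most 5 among them. So no valid schedule exists.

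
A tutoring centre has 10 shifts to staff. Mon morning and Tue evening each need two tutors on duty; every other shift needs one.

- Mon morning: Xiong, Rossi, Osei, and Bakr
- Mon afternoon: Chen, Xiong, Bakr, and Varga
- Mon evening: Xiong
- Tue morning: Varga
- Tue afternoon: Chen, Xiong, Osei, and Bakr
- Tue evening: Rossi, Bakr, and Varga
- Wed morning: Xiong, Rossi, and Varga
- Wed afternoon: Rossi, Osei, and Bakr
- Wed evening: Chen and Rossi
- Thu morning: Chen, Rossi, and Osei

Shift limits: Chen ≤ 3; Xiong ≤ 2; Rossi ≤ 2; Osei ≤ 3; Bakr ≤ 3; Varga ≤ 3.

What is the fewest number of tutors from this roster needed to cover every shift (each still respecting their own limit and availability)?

12 slots to fill and no one can take more than 3, so at least ⌈12/3⌉ = 4 tutors are needed.
No set of 4 tutors can cover every shift (each such set leaves at least one shift with no one available or exceeds a cap).
Chen, Xiong, Rossi, Osei, and Varga alone can cover everything: Mon morning→Xiong+Osei, Mon afternoon→Chen, Mon evening→Xiong, Tue morning→Varga, Tue afternoon→Chen, Tue evening→Rossi+Varga, Wed morning→Varga, Wed afternoon→Rossi, Wed evening→Chen, Thu morning→Osei.

5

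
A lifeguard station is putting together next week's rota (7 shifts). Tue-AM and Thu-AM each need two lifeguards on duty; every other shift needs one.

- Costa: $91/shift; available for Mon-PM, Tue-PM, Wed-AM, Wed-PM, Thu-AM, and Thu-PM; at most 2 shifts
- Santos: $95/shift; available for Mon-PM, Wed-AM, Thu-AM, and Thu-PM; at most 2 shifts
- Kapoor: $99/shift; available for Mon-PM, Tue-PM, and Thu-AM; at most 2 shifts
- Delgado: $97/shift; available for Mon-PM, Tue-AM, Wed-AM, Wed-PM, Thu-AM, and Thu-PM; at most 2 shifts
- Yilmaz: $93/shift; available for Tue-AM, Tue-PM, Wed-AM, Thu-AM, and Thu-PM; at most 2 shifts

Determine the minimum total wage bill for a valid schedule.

$851

Tue-AM can only be covered by Delgado and Yilmaz, so that assignment is forced.
Picking the cheapest available lifeguard for each shift independently would cost $829, but that ignores the shift limits.
An optimal schedule: Mon-PM→Santos, Tue-AM→Delgado+Yilmaz, Tue-PM→Costa, Wed-AM→Santos, Wed-PM→Costa, Thu-AM→Kapoor+Yilmaz, Thu-PM→Delgado.
Total: 95 + 97 + 93 + 91 + 95 + 91 + 99 + 93 + 97 = $851.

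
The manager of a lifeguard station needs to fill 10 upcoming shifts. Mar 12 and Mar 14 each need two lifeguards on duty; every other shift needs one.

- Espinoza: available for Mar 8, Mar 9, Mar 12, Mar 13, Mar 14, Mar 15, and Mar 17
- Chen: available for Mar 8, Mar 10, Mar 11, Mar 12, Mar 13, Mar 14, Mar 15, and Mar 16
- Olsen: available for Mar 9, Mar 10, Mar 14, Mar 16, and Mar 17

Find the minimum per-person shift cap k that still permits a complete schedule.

With 3 lifeguards and 12 worker-slots to fill, someone must work at least ⌈12/3⌉ = 4 shifts, so k ≥ 4.
k = 4 works: Mar 8→Espinoza, Mar 9→Espinoza, Mar 10→Olsen, Mar 11→Chen, Mar 12→Espinoza+Chen, Mar 13→Espinoza, Mar 14→Chen+Olsen, Mar 15→Chen, Mar 16→Olsen, Mar 17→Olsen.
Loads: Espinoza 4, Chen 4, Olsen 4 — all ≤ 4.

4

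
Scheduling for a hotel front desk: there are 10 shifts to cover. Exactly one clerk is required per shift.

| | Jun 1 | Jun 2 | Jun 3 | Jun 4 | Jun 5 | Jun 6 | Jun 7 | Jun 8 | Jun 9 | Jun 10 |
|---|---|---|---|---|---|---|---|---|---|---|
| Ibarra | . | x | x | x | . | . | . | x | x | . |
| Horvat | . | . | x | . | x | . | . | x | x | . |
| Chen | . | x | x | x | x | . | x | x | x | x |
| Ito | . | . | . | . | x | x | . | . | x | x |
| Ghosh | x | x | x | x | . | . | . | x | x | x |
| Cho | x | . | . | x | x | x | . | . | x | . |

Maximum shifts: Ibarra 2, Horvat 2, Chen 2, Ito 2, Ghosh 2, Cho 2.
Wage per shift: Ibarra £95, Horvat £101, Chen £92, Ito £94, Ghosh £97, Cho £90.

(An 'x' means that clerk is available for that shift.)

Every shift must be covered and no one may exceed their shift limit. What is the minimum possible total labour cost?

£936

Jun 7 can only be covered by Chen, so that assignment is forced.
Picking the cheapest available clerk for each shift independently would cost £910, but that ignores the shift limits.
An optimal schedule: Jun 1→Cho, Jun 2→Chen, Jun 3→Ibarra, Jun 4→Ibarra, Jun 5→Ito, Jun 6→Cho, Jun 7→Chen, Jun 8→Ghosh, Jun 9→Ghosh, Jun 10→Ito.
Total: 90 + 92 + 95 + 95 + 94 + 90 + 92 + 97 + 97 + 94 = £936.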